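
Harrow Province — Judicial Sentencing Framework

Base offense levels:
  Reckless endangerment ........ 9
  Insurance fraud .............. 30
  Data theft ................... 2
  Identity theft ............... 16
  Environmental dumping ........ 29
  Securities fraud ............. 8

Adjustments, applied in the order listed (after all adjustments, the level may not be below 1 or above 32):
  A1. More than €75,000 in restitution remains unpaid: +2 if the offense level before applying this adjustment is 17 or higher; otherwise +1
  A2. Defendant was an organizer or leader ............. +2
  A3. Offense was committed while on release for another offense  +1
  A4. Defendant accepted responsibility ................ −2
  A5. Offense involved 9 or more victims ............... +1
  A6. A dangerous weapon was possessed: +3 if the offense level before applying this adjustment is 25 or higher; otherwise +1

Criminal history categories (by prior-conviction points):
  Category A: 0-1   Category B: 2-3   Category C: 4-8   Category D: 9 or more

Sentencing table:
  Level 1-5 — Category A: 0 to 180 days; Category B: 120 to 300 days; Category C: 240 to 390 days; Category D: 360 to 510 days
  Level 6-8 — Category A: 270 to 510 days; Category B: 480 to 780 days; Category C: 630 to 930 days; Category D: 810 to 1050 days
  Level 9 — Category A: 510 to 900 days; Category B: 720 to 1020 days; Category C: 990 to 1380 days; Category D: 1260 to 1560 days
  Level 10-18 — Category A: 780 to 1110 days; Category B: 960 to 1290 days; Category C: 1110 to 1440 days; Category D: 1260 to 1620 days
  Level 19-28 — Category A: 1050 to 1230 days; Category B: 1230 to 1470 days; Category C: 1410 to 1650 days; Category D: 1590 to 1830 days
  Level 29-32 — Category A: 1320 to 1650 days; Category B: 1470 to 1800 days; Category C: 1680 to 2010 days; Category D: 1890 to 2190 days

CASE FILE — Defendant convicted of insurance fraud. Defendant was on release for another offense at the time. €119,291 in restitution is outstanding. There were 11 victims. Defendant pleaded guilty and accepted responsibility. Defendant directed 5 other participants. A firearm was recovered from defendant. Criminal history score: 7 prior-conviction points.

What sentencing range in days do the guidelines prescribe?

Base offense level for insurance fraud: 30.
A1 applies (level before this adjustment is 30 ≥ 17, so +2): 30 + 2 = 32.
A2 applies: 32 + 2 = 34.
A3 applies: 34 + 1 = 35.
A4 applies: 35 − 2 = 33.
A5 applies: 33 + 1 = 34.
A6 applies (level before this adjustment is 34 ≥ 25, so +3): 34 + 3 = 37.
Level 37 exceeds the maximum of 32; capped at 32.
Final offense level: 32.
Criminal history: 7 prior points → Category C (4-8).
Level 32 falls in the 29-32 band.
Grid: Level 29-32 × Category C = 1680-2010 days.

1680-2010 days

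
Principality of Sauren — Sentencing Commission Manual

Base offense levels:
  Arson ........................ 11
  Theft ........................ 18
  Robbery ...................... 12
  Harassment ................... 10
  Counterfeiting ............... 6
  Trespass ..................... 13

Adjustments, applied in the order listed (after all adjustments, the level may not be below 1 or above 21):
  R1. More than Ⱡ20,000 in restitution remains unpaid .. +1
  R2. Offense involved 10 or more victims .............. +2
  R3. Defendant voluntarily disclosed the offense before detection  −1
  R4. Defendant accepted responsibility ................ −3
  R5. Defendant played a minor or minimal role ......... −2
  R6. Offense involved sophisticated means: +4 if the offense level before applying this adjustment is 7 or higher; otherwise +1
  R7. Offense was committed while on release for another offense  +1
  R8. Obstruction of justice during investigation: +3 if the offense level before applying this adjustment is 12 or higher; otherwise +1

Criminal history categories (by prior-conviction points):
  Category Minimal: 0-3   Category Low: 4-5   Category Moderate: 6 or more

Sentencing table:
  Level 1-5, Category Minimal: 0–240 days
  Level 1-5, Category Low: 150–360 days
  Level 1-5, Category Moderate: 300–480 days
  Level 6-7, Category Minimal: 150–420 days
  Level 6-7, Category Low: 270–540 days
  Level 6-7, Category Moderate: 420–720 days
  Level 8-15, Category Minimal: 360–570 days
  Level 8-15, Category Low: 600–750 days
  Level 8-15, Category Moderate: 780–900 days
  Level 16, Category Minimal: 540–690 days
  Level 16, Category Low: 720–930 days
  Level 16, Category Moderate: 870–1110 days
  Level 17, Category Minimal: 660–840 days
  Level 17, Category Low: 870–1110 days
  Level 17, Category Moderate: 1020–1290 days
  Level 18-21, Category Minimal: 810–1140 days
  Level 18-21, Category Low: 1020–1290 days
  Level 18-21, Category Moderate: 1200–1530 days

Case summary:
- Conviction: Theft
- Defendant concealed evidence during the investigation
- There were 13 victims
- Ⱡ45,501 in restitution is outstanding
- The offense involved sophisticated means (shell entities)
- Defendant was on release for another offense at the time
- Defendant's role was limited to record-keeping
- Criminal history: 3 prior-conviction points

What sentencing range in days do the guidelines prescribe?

810-1140 days

Base offense level for theft: 18.
R1 applies: 18 + 1 = 19.
R2 applies: 19 + 2 = 21.
R5 applies: 21 − 2 = 19.
R6 applies (level before this adjustment is 19 ≥ 7, so +4): 19 + 4 = 23.
R7 applies: 23 + 1 = 24.
R8 applies (level before this adjustment is 24 ≥ 12, so +3): 24 + 3 = 27.
Level 27 exceeds the maximum of 21; capped at 21.
Final offense level: 21.
Criminal history: 3 prior points → Category Minimal (0-3).
Level 21 falls in the 18-21 band.
Grid: Level 18-21 × Category Minimal = 810-1140 days.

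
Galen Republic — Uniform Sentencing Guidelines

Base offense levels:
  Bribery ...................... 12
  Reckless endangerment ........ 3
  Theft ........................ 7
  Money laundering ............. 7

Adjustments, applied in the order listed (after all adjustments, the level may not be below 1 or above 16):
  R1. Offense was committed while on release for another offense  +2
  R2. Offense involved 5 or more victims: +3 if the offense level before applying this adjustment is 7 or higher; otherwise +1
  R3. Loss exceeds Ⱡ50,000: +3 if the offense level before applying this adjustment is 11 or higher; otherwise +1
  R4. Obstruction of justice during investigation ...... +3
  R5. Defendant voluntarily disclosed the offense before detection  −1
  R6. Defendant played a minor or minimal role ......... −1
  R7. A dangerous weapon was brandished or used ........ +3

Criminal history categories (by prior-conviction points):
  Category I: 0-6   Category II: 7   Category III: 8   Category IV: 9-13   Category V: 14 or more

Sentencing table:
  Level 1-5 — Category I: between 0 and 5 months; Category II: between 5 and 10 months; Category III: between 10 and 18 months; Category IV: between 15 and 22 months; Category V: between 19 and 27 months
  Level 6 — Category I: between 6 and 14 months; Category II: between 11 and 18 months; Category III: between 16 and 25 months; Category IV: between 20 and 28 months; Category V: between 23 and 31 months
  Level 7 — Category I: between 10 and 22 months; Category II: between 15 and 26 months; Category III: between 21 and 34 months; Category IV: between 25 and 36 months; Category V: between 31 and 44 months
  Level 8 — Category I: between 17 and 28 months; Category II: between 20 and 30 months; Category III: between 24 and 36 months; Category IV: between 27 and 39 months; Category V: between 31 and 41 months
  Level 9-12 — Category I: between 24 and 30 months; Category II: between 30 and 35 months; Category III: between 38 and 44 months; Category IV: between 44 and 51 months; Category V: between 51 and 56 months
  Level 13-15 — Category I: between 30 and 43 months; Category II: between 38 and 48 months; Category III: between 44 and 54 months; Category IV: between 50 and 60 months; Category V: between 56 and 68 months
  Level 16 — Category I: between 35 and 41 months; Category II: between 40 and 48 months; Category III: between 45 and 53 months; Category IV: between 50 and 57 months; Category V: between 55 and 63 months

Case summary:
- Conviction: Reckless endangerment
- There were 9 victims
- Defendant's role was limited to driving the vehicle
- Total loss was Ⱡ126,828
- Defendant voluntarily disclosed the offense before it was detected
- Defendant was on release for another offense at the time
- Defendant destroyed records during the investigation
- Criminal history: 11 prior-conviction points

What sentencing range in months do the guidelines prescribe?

Base offense level for reckless endangerment: 3.
R1 applies: 3 + 2 = 5.
R2 applies (level before this adjustment is 5 < 7, so +1): 5 + 1 = 6.
R3 applies (level before this adjustment is 6 < 11, so +1): 6 + 1 = 7.
R4 applies: 7 + 3 = 10.
R5 applies: 10 − 1 = 9.
R6 applies: 9 − 1 = 8.
Final offense level: 8.
Criminal history: 11 prior points → Category IV (9-13).
Level 8 falls in the 8 band.
Grid: Level 8 × Category IV = 27-39 months.

27-39 months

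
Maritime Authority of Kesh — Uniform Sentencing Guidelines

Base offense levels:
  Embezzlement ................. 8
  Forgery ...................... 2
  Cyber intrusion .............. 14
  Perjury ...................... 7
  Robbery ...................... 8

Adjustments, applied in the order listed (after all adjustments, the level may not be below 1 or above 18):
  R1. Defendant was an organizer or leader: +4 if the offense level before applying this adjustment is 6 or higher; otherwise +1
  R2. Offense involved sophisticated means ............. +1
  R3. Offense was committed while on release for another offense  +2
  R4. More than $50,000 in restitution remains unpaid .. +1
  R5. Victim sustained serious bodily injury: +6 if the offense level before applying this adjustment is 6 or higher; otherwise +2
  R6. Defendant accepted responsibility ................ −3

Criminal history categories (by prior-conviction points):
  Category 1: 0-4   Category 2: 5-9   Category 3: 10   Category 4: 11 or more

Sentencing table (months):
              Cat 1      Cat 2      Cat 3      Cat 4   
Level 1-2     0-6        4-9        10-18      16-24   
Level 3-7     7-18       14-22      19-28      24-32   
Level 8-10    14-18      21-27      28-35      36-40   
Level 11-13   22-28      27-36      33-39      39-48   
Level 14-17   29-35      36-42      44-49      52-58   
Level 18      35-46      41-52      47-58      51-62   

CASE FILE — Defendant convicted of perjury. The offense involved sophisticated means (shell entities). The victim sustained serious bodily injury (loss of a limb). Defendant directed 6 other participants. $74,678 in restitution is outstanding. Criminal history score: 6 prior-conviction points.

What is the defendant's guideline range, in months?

41-52 months

Base offense level for perjury: 7.
R1 applies (level before this adjustment is 7 ≥ 6, so +4): 7 + 4 = 11.
R2 applies: 11 + 1 = 12.
R3 does not apply.
R4 applies: 12 + 1 = 13.
R5 applies (level before this adjustment is 13 ≥ 6, so +6): 13 + 6 = 19.
Level 19 exceeds the maximum of 18; capped at 18.
Final offense level: 18.
Criminal history: 6 prior points → Category 2 (5-9).
Level 18 falls in the 18 band.
Grid: Level 18 × Category 2 = 41-52 months.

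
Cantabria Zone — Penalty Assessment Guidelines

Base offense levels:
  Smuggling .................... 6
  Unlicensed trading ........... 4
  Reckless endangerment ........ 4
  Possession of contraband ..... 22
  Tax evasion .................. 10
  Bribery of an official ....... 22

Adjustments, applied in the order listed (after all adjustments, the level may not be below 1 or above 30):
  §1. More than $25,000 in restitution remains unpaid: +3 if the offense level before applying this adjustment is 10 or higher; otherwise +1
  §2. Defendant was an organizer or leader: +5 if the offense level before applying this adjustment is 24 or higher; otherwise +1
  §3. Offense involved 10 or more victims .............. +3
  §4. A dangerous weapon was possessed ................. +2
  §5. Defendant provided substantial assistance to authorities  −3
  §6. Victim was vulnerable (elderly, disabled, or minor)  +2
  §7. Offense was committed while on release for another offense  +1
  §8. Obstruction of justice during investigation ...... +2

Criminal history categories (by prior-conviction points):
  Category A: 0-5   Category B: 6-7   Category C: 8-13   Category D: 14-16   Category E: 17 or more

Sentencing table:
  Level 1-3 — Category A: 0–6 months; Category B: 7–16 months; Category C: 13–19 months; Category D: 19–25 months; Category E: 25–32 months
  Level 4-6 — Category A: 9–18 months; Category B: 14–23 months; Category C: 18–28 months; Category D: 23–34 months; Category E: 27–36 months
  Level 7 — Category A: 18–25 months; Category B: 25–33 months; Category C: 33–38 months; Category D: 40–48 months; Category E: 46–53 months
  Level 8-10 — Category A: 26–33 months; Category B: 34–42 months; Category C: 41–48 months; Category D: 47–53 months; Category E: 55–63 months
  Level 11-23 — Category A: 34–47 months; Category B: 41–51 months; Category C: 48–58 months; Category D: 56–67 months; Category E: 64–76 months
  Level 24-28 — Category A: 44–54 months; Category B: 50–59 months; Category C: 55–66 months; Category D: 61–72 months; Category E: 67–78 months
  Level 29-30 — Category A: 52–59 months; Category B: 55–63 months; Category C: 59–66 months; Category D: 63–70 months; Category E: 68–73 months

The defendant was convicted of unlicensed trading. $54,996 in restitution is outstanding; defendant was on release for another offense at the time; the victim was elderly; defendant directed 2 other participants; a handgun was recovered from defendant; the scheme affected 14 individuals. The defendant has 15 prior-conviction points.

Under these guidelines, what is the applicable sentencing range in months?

Base offense level for unlicensed trading: 4.
§1 applies (level before this adjustment is 4 < 10, so +1): 4 + 1 = 5.
§2 applies (level before this adjustment is 5 < 24, so +1): 5 + 1 = 6.
§3 applies: 6 + 3 = 9.
§4 applies: 9 + 2 = 11.
§6 applies: 11 + 2 = 13.
§7 applies: 13 + 1 = 14.
Final offense level: 14.
Criminal history: 15 prior points → Category D (14-16).
Level 14 falls in the 11-23 band.
Grid: Level 11-23 × Category D = 56-67 months.

56-67 months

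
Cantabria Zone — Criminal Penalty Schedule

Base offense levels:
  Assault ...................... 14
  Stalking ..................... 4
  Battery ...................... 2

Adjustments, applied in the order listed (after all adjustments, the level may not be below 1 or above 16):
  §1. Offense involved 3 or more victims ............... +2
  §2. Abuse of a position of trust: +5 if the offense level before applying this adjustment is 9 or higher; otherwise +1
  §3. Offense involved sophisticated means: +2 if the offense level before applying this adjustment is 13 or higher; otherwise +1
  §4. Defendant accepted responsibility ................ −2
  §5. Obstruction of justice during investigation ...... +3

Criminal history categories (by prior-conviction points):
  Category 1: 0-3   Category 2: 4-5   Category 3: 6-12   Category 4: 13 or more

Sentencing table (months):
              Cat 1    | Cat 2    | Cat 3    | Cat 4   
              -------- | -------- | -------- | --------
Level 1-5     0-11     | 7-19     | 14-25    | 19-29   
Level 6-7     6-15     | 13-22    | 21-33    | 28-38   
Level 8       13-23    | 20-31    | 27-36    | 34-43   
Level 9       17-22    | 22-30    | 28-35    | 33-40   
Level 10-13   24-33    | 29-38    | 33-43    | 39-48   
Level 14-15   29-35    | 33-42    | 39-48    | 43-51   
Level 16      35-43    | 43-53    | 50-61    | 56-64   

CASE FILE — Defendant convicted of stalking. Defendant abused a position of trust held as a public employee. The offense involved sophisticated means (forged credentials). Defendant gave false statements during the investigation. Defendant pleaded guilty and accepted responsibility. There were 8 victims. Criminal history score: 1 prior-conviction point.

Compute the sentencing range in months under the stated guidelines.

Base offense level for stalking: 4.
§1 applies: 4 + 2 = 6.
§2 applies (level before this adjustment is 6 < 9, so +1): 6 + 1 = 7.
§3 applies (level before this adjustment is 7 < 13, so +1): 7 + 1 = 8.
§4 applies: 8 − 2 = 6.
§5 applies: 6 + 3 = 9.
Final offense level: 9.
Criminal history: 1 prior point → Category 1 (0-3).
Level 9 falls in the 9 band.
Grid: Level 9 × Category 1 = 17-22 months.

17-22 months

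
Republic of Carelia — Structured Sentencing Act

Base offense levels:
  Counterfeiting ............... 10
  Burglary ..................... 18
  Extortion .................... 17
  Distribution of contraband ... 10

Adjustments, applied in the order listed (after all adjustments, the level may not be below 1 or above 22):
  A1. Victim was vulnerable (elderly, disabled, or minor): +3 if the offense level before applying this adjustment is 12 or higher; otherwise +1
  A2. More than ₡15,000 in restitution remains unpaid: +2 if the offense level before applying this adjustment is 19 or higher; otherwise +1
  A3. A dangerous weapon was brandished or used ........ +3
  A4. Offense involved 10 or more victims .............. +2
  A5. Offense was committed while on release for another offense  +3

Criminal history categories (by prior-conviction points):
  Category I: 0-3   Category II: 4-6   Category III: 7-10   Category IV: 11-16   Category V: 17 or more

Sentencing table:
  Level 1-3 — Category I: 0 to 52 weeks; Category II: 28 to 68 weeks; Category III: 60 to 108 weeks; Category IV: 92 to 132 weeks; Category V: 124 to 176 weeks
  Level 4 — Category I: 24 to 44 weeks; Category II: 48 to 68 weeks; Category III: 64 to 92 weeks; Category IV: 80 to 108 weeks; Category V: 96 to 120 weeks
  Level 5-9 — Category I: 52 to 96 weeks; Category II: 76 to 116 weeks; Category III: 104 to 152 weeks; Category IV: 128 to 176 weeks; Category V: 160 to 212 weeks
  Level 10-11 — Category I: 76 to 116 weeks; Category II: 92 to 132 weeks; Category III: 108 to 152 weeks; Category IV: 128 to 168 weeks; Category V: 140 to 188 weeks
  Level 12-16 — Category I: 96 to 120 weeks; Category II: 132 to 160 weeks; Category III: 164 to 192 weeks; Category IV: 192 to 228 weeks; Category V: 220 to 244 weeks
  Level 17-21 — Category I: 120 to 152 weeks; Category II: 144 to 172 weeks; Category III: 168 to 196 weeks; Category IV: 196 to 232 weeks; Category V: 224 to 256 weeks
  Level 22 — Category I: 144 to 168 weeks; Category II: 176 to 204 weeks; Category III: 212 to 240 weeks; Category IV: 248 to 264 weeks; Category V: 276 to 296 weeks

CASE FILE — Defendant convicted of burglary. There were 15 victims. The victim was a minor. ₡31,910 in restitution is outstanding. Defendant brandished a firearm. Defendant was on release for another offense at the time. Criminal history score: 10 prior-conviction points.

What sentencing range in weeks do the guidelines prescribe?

212-240 weeks

Base offense level for burglary: 18.
A1 applies (level before this adjustment is 18 ≥ 12, so +3): 18 + 3 = 21.
A2 applies (level before this adjustment is 21 ≥ 19, so +2): 21 + 2 = 23.
A3 applies: 23 + 3 = 26.
A4 applies: 26 + 2 = 28.
A5 applies: 28 + 3 = 31.
Level 31 exceeds the maximum of 22; capped at 22.
Final offense level: 22.
Criminal history: 10 prior points → Category III (7-10).
Level 22 falls in the 22 band.
Grid: Level 22 × Category III = 212-240 weeks.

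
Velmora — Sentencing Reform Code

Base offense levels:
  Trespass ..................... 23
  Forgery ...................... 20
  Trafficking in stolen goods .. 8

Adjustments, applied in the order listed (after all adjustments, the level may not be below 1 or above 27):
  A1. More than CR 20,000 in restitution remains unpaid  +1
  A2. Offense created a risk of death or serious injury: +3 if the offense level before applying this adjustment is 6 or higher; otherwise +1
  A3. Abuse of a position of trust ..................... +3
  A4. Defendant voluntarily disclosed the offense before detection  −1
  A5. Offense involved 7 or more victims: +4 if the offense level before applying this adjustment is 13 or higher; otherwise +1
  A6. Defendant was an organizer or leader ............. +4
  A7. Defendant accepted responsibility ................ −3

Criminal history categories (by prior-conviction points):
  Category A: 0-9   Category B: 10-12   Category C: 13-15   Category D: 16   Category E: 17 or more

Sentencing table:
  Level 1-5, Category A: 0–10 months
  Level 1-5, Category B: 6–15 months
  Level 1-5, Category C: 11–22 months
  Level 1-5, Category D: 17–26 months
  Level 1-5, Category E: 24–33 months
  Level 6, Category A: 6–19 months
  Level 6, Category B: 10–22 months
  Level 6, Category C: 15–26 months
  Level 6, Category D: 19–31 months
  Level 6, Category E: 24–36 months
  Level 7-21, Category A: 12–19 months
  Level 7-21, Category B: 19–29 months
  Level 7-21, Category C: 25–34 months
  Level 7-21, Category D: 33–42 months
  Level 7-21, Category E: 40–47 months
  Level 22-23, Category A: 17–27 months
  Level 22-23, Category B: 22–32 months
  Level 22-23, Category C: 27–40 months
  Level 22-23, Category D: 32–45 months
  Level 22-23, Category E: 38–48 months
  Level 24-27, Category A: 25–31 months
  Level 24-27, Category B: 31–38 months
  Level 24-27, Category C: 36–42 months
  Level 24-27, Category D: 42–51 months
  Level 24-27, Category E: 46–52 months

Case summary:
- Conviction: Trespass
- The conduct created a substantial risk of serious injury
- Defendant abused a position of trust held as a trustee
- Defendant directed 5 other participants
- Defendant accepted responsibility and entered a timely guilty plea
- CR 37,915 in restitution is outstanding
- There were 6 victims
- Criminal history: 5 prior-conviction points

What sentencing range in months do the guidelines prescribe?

25-31 months

Base offense level for trespass: 23.
A1 applies: 23 + 1 = 24.
A2 applies (level before this adjustment is 24 ≥ 6, so +3): 24 + 3 = 27.
A3 applies: 27 + 3 = 30.
A5 does not apply.
A6 applies: 30 + 4 = 34.
A7 applies: 34 − 3 = 31.
Level 31 exceeds the maximum of 27; capped at 27.
Final offense level: 27.
Criminal history: 5 prior points → Category A (0-9).
Level 27 falls in the 24-27 band.
Grid: Level 24-27 × Category A = 25-31 months.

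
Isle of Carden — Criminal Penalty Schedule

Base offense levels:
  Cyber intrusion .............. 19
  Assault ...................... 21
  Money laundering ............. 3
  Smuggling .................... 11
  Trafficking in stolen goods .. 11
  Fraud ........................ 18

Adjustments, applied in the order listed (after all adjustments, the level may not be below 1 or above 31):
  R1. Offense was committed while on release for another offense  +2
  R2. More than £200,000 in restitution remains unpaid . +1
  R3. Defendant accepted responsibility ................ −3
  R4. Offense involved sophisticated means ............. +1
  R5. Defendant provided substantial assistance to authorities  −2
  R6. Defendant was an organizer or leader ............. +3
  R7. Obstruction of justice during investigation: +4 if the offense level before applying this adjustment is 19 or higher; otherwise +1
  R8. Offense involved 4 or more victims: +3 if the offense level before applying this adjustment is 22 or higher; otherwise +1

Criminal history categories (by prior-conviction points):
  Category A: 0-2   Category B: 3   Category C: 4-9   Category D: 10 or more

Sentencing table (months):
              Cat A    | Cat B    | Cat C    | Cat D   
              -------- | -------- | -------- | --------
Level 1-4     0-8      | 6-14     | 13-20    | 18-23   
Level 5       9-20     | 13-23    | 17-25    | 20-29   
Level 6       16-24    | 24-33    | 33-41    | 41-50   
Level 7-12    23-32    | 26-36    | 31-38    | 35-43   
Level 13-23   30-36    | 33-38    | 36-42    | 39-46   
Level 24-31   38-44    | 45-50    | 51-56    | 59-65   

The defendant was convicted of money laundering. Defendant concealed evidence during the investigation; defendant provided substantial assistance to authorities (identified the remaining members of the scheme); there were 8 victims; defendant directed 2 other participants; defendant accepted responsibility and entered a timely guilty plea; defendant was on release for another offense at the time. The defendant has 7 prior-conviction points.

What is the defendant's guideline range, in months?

17-25 months

Base offense level for money laundering: 3.
R1 applies: 3 + 2 = 5.
R2 does not apply.
R3 applies: 5 − 3 = 2.
R5 applies: 2 − 2 = 0.
R6 applies: 0 + 3 = 3.
R7 applies (level before this adjustment is 3 < 19, so +1): 3 + 1 = 4.
R8 applies (level before this adjustment is 4 < 22, so +1): 4 + 1 = 5.
Final offense level: 5.
Criminal history: 7 prior points → Category C (4-9).
Level 5 falls in the 5 band.
Grid: Level 5 × Category C = 17-25 months.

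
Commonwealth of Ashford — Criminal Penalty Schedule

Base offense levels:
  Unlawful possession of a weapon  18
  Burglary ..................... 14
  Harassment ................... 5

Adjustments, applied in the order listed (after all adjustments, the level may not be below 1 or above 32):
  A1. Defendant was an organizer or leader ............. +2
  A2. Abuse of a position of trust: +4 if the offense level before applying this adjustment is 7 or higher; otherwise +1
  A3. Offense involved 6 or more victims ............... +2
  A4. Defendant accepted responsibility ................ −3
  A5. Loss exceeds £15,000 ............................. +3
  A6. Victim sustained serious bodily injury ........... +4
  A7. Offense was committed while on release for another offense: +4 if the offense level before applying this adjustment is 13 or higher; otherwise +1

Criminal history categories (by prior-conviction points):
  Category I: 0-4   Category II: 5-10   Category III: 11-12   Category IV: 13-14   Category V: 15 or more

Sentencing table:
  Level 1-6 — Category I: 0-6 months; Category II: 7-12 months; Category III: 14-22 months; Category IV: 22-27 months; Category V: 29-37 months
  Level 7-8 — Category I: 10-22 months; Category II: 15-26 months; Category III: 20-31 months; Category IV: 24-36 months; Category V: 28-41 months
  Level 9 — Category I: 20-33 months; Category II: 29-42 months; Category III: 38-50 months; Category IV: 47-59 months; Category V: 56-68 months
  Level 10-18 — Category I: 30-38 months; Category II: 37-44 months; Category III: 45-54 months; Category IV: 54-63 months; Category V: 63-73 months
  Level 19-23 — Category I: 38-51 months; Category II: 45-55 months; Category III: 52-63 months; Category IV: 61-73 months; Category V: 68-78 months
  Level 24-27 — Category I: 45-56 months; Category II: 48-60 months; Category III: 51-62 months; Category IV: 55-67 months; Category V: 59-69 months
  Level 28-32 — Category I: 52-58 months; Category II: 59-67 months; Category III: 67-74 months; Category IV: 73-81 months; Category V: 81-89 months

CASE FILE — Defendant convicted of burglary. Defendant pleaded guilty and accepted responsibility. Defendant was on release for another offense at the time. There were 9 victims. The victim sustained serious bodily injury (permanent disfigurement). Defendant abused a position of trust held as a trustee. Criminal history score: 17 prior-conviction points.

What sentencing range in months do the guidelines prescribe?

Base offense level for burglary: 14.
A2 applies (level before this adjustment is 14 ≥ 7, so +4): 14 + 4 = 18.
A3 applies: 18 + 2 = 20.
A4 applies: 20 − 3 = 17.
A5 does not apply.
A6 applies: 17 + 4 = 21.
A7 applies (level before this adjustment is 21 ≥ 13, so +4): 21 + 4 = 25.
Final offense level: 25.
Criminal history: 17 prior points → Category V (15+).
Level 25 falls in the 24-27 band.
Grid: Level 24-27 × Category V = 59-69 months.

59-69 months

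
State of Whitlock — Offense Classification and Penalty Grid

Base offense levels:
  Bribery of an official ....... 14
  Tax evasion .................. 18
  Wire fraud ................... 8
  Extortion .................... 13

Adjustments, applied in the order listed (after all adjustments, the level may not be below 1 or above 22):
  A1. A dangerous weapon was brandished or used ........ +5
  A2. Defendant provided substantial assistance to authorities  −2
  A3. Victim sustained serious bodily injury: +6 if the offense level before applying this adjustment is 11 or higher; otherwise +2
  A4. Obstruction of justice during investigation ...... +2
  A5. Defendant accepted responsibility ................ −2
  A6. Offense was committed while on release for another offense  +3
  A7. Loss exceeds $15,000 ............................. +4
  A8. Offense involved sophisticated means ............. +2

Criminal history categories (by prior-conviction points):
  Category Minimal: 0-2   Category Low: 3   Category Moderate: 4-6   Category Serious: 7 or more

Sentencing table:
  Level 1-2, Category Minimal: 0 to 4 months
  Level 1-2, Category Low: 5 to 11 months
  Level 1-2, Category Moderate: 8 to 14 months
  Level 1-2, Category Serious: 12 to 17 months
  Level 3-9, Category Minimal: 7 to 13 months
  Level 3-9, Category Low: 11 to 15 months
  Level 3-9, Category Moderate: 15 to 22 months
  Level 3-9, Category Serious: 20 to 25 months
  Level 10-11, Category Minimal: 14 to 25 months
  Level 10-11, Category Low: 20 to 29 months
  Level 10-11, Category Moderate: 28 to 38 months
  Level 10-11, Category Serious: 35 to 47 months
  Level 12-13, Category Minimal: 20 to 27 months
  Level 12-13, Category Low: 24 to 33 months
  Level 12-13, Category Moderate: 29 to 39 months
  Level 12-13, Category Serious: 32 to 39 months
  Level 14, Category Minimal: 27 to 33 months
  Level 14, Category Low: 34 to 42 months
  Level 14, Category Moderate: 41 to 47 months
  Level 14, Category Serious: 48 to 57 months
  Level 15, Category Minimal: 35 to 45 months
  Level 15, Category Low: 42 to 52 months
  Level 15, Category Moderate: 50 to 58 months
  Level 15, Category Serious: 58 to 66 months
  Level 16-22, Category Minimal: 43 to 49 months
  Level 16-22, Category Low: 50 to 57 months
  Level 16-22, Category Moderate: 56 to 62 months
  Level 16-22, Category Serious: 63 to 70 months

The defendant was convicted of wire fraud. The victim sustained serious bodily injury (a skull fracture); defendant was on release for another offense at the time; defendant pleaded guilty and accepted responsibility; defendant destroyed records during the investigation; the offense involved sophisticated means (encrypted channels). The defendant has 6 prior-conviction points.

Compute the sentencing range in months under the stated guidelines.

50-58 months

Base offense level for wire fraud: 8.
A1 does not apply.
A2 does not apply.
A3 applies (level before this adjustment is 8 < 11, so +2): 8 + 2 = 10.
A4 applies: 10 + 2 = 12.
A5 applies: 12 − 2 = 10.
A6 applies: 10 + 3 = 13.
A7 does not apply.
A8 applies: 13 + 2 = 15.
Final offense level: 15.
Criminal history: 6 prior points → Category Moderate (4-6).
Level 15 falls in the 15 band.
Grid: Level 15 × Category Moderate = 50-58 months.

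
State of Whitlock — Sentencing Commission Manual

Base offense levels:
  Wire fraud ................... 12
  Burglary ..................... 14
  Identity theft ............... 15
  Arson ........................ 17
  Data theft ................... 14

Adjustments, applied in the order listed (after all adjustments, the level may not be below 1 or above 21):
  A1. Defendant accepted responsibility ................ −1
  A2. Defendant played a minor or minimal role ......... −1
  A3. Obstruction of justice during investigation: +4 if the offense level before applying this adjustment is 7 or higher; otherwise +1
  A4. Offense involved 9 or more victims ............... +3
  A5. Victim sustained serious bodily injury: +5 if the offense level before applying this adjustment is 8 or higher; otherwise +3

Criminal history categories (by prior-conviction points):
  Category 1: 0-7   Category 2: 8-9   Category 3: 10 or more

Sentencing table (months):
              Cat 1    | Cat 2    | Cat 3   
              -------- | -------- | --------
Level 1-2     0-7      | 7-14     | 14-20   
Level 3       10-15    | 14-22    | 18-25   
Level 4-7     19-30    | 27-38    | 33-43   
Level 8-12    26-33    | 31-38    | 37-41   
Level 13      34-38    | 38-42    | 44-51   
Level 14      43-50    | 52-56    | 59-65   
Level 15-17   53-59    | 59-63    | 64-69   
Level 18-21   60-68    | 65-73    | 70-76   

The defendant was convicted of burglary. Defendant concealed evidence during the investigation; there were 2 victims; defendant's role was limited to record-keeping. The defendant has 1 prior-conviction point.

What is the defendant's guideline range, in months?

Base offense level for burglary: 14.
A1 does not apply.
A2 applies: 14 − 1 = 13.
A3 applies (level before this adjustment is 13 ≥ 7, so +4): 13 + 4 = 17.
A4 does not apply.
A5 does not apply.
Final offense level: 17.
Criminal history: 1 prior point → Category 1 (0-7).
Level 17 falls in the 15-17 band.
Grid: Level 15-17 × Category 1 = 53-59 months.

53-59 months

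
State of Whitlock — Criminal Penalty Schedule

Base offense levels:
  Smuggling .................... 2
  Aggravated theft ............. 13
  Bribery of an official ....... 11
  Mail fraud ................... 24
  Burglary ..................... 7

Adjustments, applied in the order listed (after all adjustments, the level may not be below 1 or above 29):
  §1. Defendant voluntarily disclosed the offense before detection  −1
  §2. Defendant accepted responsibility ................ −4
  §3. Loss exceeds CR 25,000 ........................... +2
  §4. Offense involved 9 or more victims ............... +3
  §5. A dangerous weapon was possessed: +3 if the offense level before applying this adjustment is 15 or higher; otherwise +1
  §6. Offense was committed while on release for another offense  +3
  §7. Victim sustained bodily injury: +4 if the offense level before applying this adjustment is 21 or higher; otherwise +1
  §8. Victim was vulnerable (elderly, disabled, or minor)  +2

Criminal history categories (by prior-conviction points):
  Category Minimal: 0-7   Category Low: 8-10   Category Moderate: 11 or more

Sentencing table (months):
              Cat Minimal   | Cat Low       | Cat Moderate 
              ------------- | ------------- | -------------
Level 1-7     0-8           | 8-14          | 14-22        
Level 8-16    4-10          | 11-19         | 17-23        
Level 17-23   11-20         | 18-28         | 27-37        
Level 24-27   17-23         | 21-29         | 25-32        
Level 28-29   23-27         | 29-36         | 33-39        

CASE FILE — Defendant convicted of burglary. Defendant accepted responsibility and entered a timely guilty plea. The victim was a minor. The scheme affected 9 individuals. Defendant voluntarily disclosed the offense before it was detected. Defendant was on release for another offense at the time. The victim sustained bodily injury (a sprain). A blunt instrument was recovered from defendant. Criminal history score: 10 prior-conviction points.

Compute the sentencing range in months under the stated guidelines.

Base offense level for burglary: 7.
§1 applies: 7 − 1 = 6.
§2 applies: 6 − 4 = 2.
§4 applies: 2 + 3 = 5.
§5 applies (level before this adjustment is 5 < 15, so +1): 5 + 1 = 6.
§6 applies: 6 + 3 = 9.
§7 applies (level before this adjustment is 9 < 21, so +1): 9 + 1 = 10.
§8 applies: 10 + 2 = 12.
Final offense level: 12.
Criminal history: 10 prior points → Category Low (8-10).
Level 12 falls in the 8-16 band.
Grid: Level 8-16 × Category Low = 11-19 months.

11-19 months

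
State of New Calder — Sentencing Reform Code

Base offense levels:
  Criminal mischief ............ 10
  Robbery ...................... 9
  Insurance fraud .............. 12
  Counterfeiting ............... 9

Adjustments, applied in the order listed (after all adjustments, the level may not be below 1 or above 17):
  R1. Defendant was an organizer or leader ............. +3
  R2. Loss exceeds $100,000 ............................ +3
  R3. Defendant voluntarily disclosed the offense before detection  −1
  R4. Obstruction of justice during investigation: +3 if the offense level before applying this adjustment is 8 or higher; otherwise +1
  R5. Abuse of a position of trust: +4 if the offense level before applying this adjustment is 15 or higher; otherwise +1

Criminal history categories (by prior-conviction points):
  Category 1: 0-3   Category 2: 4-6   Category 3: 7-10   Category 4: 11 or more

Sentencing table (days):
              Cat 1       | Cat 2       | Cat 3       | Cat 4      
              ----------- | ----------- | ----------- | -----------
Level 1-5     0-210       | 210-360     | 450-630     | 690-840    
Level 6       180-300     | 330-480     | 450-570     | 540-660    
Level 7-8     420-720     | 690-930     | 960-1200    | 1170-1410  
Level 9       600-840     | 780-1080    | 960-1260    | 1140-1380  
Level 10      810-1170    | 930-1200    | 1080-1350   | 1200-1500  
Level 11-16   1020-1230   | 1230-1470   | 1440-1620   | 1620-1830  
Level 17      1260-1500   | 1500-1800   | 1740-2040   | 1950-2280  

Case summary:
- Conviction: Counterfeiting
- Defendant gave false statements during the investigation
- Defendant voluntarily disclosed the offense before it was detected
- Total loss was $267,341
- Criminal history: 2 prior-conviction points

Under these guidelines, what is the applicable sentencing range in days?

Base offense level for counterfeiting: 9.
R1 does not apply.
R2 applies: 9 + 3 = 12.
R3 applies: 12 − 1 = 11.
R4 applies (level before this adjustment is 11 ≥ 8, so +3): 11 + 3 = 14.
Final offense level: 14.
Criminal history: 2 prior points → Category 1 (0-3).
Level 14 falls in the 11-16 band.
Grid: Level 11-16 × Category 1 = 1020-1230 days.

1020-1230 days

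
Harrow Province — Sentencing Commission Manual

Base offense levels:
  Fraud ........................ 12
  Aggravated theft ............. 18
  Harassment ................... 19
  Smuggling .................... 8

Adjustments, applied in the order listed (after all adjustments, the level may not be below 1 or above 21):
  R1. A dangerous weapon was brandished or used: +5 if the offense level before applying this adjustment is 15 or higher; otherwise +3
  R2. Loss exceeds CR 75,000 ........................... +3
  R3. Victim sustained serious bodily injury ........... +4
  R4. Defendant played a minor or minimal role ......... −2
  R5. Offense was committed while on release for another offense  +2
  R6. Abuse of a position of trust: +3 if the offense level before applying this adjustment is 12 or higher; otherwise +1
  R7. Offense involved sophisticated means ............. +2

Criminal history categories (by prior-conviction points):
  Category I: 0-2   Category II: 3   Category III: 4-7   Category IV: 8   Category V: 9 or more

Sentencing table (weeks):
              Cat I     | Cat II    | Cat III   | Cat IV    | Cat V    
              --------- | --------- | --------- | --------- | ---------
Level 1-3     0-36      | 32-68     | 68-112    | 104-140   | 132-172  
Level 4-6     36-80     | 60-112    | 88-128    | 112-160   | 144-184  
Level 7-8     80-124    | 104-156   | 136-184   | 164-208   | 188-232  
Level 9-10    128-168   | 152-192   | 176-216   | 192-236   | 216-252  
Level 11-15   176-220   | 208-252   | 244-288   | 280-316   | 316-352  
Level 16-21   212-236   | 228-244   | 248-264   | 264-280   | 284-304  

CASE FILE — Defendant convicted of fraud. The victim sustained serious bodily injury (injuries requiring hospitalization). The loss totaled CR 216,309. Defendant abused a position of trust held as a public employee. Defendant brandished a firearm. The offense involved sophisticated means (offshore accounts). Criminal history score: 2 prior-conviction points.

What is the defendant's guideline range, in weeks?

212-236 weeks

Base offense level for fraud: 12.
R1 applies (level before this adjustment is 12 < 15, so +3): 12 + 3 = 15.
R2 applies: 15 + 3 = 18.
R3 applies: 18 + 4 = 22.
R4 does not apply.
R5 does not apply.
R6 applies (level before this adjustment is 22 ≥ 12, so +3): 22 + 3 = 25.
R7 applies: 25 + 2 = 27.
Level 27 exceeds the maximum of 21; capped at 21.
Final offense level: 21.
Criminal history: 2 prior points → Category I (0-2).
Level 21 falls in the 16-21 band.
Grid: Level 16-21 × Category I = 212-236 weeks.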